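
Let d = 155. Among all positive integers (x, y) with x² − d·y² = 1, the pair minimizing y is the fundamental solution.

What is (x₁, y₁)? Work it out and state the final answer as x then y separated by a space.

249 20

[12; 2,4,2,24] for √155; ℓ=4 ⇒ convergent index 3
a_0=12:  p_0=12·1+0=12,  q_0=12·0+1=1
…
a_2=4:  p_2=4·25+12=112,  q_2=4·2+1=9
a_3=2:  p_3=2·112+25=249,  q_3=2·9+2=20
→ (249, 20).  Check: 249²=62001, 155·20²=62000, difference 1.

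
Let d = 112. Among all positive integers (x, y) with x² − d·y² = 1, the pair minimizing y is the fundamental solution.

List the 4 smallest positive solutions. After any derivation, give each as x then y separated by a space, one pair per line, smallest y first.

127 12
32257 3048
8193151 774180
2081028097 196638672

d=112: √d = [10; 1,1,2,1,1,20] (ℓ=6, even), read p_5/q_5
i=0: a=10 ⇒ p=10, q=1
…
i=4: a=1 ⇒ p=74, q=7
i=5: a=1 ⇒ p=127, q=12
(x₁, y₁) = (127, 12);  127² − 112·12² = 1 ✓
(127+12√112)^2 = 32257 + 3048√112
(127+12√112)^3 = 8193151 + 774180√112
(127+12√112)^4 = 2081028097 + 196638672√112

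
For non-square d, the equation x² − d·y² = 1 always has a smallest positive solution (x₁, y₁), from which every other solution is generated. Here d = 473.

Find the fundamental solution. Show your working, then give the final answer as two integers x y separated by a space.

√473 → a₀=21, period (1,2,1,42); ℓ=4 even so k=3
step 0: (21, 1)  from 21·(1,0) + (0,1)
step 1: (22, 1)  from 1·(21,1) + (1,0)
step 2: (65, 3)  from 2·(22,1) + (21,1)
step 3: (87, 4)  from 1·(65,3) + (22,1)
→ (87, 4).  Check: 87²=7569, 473·4²=7568, difference 1.

87 4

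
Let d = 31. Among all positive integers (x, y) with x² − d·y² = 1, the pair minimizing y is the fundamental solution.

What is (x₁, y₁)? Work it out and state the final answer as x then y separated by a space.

1520 273

√31 → a₀=5, period (1,1,3,5,3,1,1,10); ℓ=8 even so k=7
k=0  a_k=5  p_k/q_k = 5/1
k=1  a_k=1  p_k/q_k = 6/1
k=2  a_k=1  p_k/q_k = 11/2
k=3  a_k=3  p_k/q_k = 39/7
…
k=6  a_k=1  p_k/q_k = 863/155
k=7  a_k=1  p_k/q_k = 1520/273
→ (1520, 273).  Check: 1520²=2310400, 31·273²=2310399, difference 1.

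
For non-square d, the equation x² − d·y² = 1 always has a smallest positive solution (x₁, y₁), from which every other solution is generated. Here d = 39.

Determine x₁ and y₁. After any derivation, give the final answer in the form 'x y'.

d=39: √d = [6; 4,12] (ℓ=2, even), read p_1/q_1
a_0=6:  p_0=6·1+0=6,  q_0=6·0+1=1
a_1=4:  p_1=4·6+1=25,  q_1=4·1+0=4
→ (25, 4).  Check: 25²=625, 39·4²=624, difference 1.

25 4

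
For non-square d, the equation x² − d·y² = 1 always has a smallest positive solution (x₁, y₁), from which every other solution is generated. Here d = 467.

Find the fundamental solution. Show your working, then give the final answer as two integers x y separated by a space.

1625626 75225

√467 → a₀=21, period (1,1,1,1,3,…,1,1,42); ℓ=14 even so k=13
k=0  a_k=21  p_k/q_k = 21/1
…
k=3  a_k=1  p_k/q_k = 65/3
k=4  a_k=1  p_k/q_k = 108/5
k=5  a_k=3  p_k/q_k = 389/18
k=6  a_k=3  p_k/q_k = 1275/59
k=7  a_k=21  p_k/q_k = 27164/1257
…
k=9  a_k=3  p_k/q_k = 275465/12747
k=10  a_k=1  p_k/q_k = 358232/16577
k=11  a_k=1  p_k/q_k = 633697/29324
k=12  a_k=1  p_k/q_k = 991929/45901
k=13  a_k=1  p_k/q_k = 1625626/75225
fundamental: x₁=1625626, y₁=75225  (since 2642659891876 − 467·5658800625 = 1)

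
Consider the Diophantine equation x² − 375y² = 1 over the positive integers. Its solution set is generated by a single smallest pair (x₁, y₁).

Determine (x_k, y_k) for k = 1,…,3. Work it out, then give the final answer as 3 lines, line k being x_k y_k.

√375 = [19; 2,1,2,1,5,1,2,1,2,38, …], period ℓ=10 (even) → k=9
step 0: (19, 1)  from 19·(1,0) + (0,1)
…
step 2: (58, 3)  from 1·(39,2) + (19,1)
…
step 4: (213, 11)  from 1·(155,8) + (58,3)
…
step 6: (1433, 74)  from 1·(1220,63) + (213,11)
step 7: (4086, 211)  from 2·(1433,74) + (1220,63)
step 8: (5519, 285)  from 1·(4086,211) + (1433,74)
step 9: (15124, 781)  from 2·(5519,285) + (4086,211)
→ (15124, 781).  Check: 15124²=228735376, 375·781²=228735375, difference 1.
n=2: (15124,781)∘(15124,781) = (15124·15124+375·781·781, 15124·781+781·15124) = (457470751,23623688)
n=3: (457470751,23623688)∘(15124,781) = (15124·457470751+375·781·23623688, 15124·23623688+781·457470751) = (13837575261124,714569313843)

15124 781
457470751 23623688
13837575261124 714569313843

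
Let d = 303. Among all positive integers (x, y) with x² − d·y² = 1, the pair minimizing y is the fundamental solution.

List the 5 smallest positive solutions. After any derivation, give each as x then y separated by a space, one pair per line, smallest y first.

2524 145
12741151 731960
64317327724 3694933935
324673857609601 18652025771920
1638953568895938124 94155422401718225

√303 = [17; 2,2,5,2,2,34, …], period ℓ=6 (even) → k=5
a_0=17:  p_0=17·1+0=17,  q_0=17·0+1=1
a_1=2:  p_1=2·17+1=35,  q_1=2·1+0=2
…
a_3=5:  p_3=5·87+35=470,  q_3=5·5+2=27
a_4=2:  p_4=2·470+87=1027,  q_4=2·27+5=59
a_5=2:  p_5=2·1027+470=2524,  q_5=2·59+27=145
(x₁, y₁) = (2524, 145);  2524² − 303·145² = 1 ✓
k=2:  x_2 = 2524·2524+303·145·145 = 12741151,  y_2 = 2524·145+145·2524 = 731960
k=3:  x_3 = 2524·12741151+303·145·731960 = 64317327724,  y_3 = 2524·731960+145·12741151 = 3694933935
k=4:  x_4 = 2524·64317327724+303·145·3694933935 = 324673857609601,  y_4 = 2524·3694933935+145·64317327724 = 18652025771920
k=5:  x_5 = 2524·324673857609601+303·145·18652025771920 = 1638953568895938124,  y_5 = 2524·18652025771920+145·324673857609601 = 94155422401718225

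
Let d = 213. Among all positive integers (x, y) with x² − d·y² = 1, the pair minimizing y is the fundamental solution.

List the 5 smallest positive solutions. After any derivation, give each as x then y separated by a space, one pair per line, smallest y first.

194399 13320
75581942401 5178789360
29386108041429599 2013502945575960
11425260034216163289601 782845918228863306720
4442118250753789746628859999 304368927313532092980546600

d=213: √d = [14; 1,1,2,6,1,8,1,6,2,1,1,28] (ℓ=12, even), read p_11/q_11
a_0=14:  p_0=14·1+0=14,  q_0=14·0+1=1
…
a_2=1:  p_2=1·15+14=29,  q_2=1·1+1=2
a_3=2:  p_3=2·29+15=73,  q_3=2·2+1=5
a_4=6:  p_4=6·73+29=467,  q_4=6·5+2=32
a_5=1:  p_5=1·467+73=540,  q_5=1·32+5=37
a_6=8:  p_6=8·540+467=4787,  q_6=8·37+32=328
a_7=1:  p_7=1·4787+540=5327,  q_7=1·328+37=365
a_8=6:  p_8=6·5327+4787=36749,  q_8=6·365+328=2518
a_9=2:  p_9=2·36749+5327=78825,  q_9=2·2518+365=5401
a_10=1:  p_10=1·78825+36749=115574,  q_10=1·5401+2518=7919
a_11=1:  p_11=1·115574+78825=194399,  q_11=1·7919+5401=13320
→ (194399, 13320).  Check: 194399²=37790971201, 213·13320²=37790971200, difference 1.
n=2: (194399,13320)∘(194399,13320) = (194399·194399+213·13320·13320, 194399·13320+13320·194399) = (75581942401,5178789360)
n=3: (75581942401,5178789360)∘(194399,13320) = (194399·75581942401+213·13320·5178789360, 194399·5178789360+13320·75581942401) = (29386108041429599,2013502945575960)
n=4: (29386108041429599,2013502945575960)∘(194399,13320) = (194399·29386108041429599+213·13320·2013502945575960, 194399·2013502945575960+13320·29386108041429599) = (11425260034216163289601,782845918228863306720)
n=5: (11425260034216163289601,782845918228863306720)∘(194399,13320) = (194399·11425260034216163289601+213·13320·782845918228863306720, 194399·782845918228863306720+13320·11425260034216163289601) = (4442118250753789746628859999,304368927313532092980546600)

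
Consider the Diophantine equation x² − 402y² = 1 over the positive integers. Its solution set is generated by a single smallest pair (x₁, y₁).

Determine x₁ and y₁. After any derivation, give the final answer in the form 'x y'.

401 20

[20; 20,40] for √402; ℓ=2 ⇒ convergent index 1
a_0=20:  p_0=20·1+0=20,  q_0=20·0+1=1
a_1=20:  p_1=20·20+1=401,  q_1=20·1+0=20
→ (401, 20).  Check: 401²=160801, 402·20²=160800, difference 1.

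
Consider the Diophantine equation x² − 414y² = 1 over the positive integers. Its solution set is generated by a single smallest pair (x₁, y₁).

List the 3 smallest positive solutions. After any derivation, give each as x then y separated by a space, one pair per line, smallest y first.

√414 → a₀=20, period (2,1,7,2,7,1,2,40); ℓ=8 even so k=7
i=0: a=20 ⇒ p=20, q=1
…
i=2: a=1 ⇒ p=61, q=3
…
i=6: a=1 ⇒ p=8444, q=415
i=7: a=2 ⇒ p=24335, q=1196
fundamental: x₁=24335, y₁=1196  (since 592192225 − 414·1430416 = 1)
(24335+1196√414)^2 = 1184384449 + 58209320√414
(24335+1196√414)^3 = 57643991108495 + 2833047603204√414

24335 1196
1184384449 58209320
57643991108495 2833047603204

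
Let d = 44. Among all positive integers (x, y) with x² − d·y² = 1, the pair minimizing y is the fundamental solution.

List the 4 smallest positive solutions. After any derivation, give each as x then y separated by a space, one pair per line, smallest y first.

199 30
79201 11940
31521799 4752090
12545596801 1891319880

[6; 1,1,1,2,1,1,1,12] for √44; ℓ=8 ⇒ convergent index 7
step 0: (6, 1)  from 6·(1,0) + (0,1)
…
step 4: (53, 8)  from 2·(20,3) + (13,2)
step 5: (73, 11)  from 1·(53,8) + (20,3)
step 6: (126, 19)  from 1·(73,11) + (53,8)
step 7: (199, 30)  from 1·(126,19) + (73,11)
fundamental: x₁=199, y₁=30  (since 39601 − 44·900 = 1)
(x_2, y_2) = (199·199 + 44·30·30, 199·30 + 30·199) = (79201, 11940)
(x_3, y_3) = (199·79201 + 44·30·11940, 199·11940 + 30·79201) = (31521799, 4752090)
(x_4, y_4) = (199·31521799 + 44·30·4752090, 199·4752090 + 30·31521799) = (12545596801, 1891319880)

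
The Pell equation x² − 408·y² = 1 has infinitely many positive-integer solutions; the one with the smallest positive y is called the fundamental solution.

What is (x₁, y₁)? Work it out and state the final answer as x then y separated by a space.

101 5

√408 → a₀=20, period (5,40); ℓ=2 even so k=1
k=0  a_k=20  p_k/q_k = 20/1
k=1  a_k=5  p_k/q_k = 101/5
fundamental: x₁=101, y₁=5  (since 10201 − 408·25 = 1)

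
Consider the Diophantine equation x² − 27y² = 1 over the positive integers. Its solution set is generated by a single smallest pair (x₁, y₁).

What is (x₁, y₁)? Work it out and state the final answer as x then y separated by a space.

d=27: √d = [5; 5,10] (ℓ=2, even), read p_1/q_1
i=0: a=5 ⇒ p=5, q=1
i=1: a=5 ⇒ p=26, q=5
fundamental: x₁=26, y₁=5  (since 676 − 27·25 = 1)

26 5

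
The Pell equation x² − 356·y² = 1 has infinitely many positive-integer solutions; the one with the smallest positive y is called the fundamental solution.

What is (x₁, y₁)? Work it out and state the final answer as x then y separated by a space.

500001 26500

d=356: √d = [18; 1,6,1,1,2,…,6,1,36] (ℓ=14, even), read p_13/q_13
a_0=18:  p_0=18·1+0=18,  q_0=18·0+1=1
a_1=1:  p_1=1·18+1=19,  q_1=1·1+0=1
…
a_3=1:  p_3=1·132+19=151,  q_3=1·7+1=8
…
a_5=2:  p_5=2·283+151=717,  q_5=2·15+8=38
a_6=1:  p_6=1·717+283=1000,  q_6=1·38+15=53
a_7=8:  p_7=8·1000+717=8717,  q_7=8·53+38=462
a_8=1:  p_8=1·8717+1000=9717,  q_8=1·462+53=515
a_9=2:  p_9=2·9717+8717=28151,  q_9=2·515+462=1492
a_10=1:  p_10=1·28151+9717=37868,  q_10=1·1492+515=2007
…
a_12=6:  p_12=6·66019+37868=433982,  q_12=6·3499+2007=23001
a_13=1:  p_13=1·433982+66019=500001,  q_13=1·23001+3499=26500
→ (500001, 26500).  Check: 500001²=250001000001, 356·26500²=250001000000, difference 1.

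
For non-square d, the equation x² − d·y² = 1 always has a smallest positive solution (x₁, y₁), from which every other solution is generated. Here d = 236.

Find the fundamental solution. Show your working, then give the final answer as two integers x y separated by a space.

561799 36570

√236 → a₀=15, period (2,1,3,5,1,6,1,5,3,1,2,30); ℓ=12 even so k=11
k=0  a_k=15  p_k/q_k = 15/1
k=1  a_k=2  p_k/q_k = 31/2
k=2  a_k=1  p_k/q_k = 46/3
k=3  a_k=3  p_k/q_k = 169/11
k=4  a_k=5  p_k/q_k = 891/58
k=5  a_k=1  p_k/q_k = 1060/69
k=6  a_k=6  p_k/q_k = 7251/472
…
k=8  a_k=5  p_k/q_k = 48806/3177
k=9  a_k=3  p_k/q_k = 154729/10072
k=10  a_k=1  p_k/q_k = 203535/13249
k=11  a_k=2  p_k/q_k = 561799/36570
fundamental: x₁=561799, y₁=36570  (since 315618116401 − 236·1337364900 = 1)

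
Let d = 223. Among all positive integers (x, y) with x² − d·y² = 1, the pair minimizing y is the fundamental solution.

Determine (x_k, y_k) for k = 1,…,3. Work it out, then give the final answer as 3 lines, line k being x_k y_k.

√223 = [14; 1,13,1,28, …], period ℓ=4 (even) → k=3
a_0=14:  p_0=14·1+0=14,  q_0=14·0+1=1
a_1=1:  p_1=1·14+1=15,  q_1=1·1+0=1
a_2=13:  p_2=13·15+14=209,  q_2=13·1+1=14
a_3=1:  p_3=1·209+15=224,  q_3=1·14+1=15
→ (224, 15).  Check: 224²=50176, 223·15²=50175, difference 1.
k=2:  x_2 = 224·224+223·15·15 = 100351,  y_2 = 224·15+15·224 = 6720
k=3:  x_3 = 224·100351+223·15·6720 = 44957024,  y_3 = 224·6720+15·100351 = 3010545

224 15
100351 6720
44957024 3010545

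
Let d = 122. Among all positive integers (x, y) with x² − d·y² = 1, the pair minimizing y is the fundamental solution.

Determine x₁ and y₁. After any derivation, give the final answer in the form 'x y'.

243 22

√122 = [11; 22, …], period ℓ=1 (odd) → k=1
i=0: a=11 ⇒ p=11, q=1
i=1: a=22 ⇒ p=243, q=22
→ (243, 22).  Check: 243²=59049, 122·22²=59048, difference 1.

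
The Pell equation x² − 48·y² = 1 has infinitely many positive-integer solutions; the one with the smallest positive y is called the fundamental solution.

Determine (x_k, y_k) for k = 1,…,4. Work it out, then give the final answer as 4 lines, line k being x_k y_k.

d=48: √d = [6; 1,12] (ℓ=2, even), read p_1/q_1
i=0: a=6 ⇒ p=6, q=1
i=1: a=1 ⇒ p=7, q=1
(x₁, y₁) = (7, 1);  7² − 48·1² = 1 ✓
n=2: (7,1)∘(7,1) = (7·7+48·1·1, 7·1+1·7) = (97,14)
n=3: (97,14)∘(7,1) = (7·97+48·1·14, 7·14+1·97) = (1351,195)
n=4: (1351,195)∘(7,1) = (7·1351+48·1·195, 7·195+1·1351) = (18817,2716)

7 1
97 14
1351 195
18817 2716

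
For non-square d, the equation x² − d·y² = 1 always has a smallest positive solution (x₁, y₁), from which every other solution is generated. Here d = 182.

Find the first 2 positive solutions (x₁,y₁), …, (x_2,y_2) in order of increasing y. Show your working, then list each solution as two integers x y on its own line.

27 2
1457 108

√182 = [13; 2,26, …], period ℓ=2 (even) → k=1
k=0  a_k=13  p_k/q_k = 13/1
k=1  a_k=2  p_k/q_k = 27/2
→ (27, 2).  Check: 27²=729, 182·2²=728, difference 1.
k=2:  x_2 = 27·27+182·2·2 = 1457,  y_2 = 27·2+2·27 = 108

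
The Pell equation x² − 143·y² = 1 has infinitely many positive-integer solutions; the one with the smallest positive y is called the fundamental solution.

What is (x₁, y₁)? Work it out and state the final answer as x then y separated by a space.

12 1

√143 → a₀=11, period (1,22); ℓ=2 even so k=1
step 0: (11, 1)  from 11·(1,0) + (0,1)
step 1: (12, 1)  from 1·(11,1) + (1,0)
fundamental: x₁=12, y₁=1  (since 144 − 143·1 = 1)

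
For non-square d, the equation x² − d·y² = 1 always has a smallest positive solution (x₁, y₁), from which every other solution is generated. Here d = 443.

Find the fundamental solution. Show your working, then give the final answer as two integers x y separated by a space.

√443 → a₀=21, period (21,42); ℓ=2 even so k=1
a_0=21:  p_0=21·1+0=21,  q_0=21·0+1=1
a_1=21:  p_1=21·21+1=442,  q_1=21·1+0=21
(x₁, y₁) = (442, 21);  442² − 443·21² = 1 ✓

442 21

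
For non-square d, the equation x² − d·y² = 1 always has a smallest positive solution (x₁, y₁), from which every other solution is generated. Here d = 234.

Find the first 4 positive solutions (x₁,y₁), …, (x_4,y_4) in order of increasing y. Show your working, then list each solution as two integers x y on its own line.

[15; 3,2,1,2,1,2,3,30] for √234; ℓ=8 ⇒ convergent index 7
k=0  a_k=15  p_k/q_k = 15/1
k=1  a_k=3  p_k/q_k = 46/3
…
k=3  a_k=1  p_k/q_k = 153/10
k=4  a_k=2  p_k/q_k = 413/27
k=5  a_k=1  p_k/q_k = 566/37
k=6  a_k=2  p_k/q_k = 1545/101
k=7  a_k=3  p_k/q_k = 5201/340
fundamental: x₁=5201, y₁=340  (since 27050401 − 234·115600 = 1)
(5201+340√234)^2 = 54100801 + 3536680√234
(5201+340√234)^3 = 562756526801 + 36788545020√234
(5201+340√234)^4 = 5853793337683201 + 382674441761360√234

5201 340
54100801 3536680
562756526801 36788545020
5853793337683201 382674441761360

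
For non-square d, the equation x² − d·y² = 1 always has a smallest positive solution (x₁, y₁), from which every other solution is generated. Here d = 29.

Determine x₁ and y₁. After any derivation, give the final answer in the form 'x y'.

√29 = [5; 2,1,1,2,10, …], period ℓ=5 (odd) → k=9
i=0: a=5 ⇒ p=5, q=1
…
i=7: a=1 ⇒ p=2251, q=418
i=8: a=1 ⇒ p=3775, q=701
i=9: a=2 ⇒ p=9801, q=1820
→ (9801, 1820).  Check: 9801²=96059601, 29·1820²=96059600, difference 1.

9801 1820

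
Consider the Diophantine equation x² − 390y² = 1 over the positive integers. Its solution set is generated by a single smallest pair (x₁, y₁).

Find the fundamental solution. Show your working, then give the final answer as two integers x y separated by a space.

79 4

d=390: √d = [19; 1,2,1,38] (ℓ=4, even), read p_3/q_3
i=0: a=19 ⇒ p=19, q=1
i=1: a=1 ⇒ p=20, q=1
i=2: a=2 ⇒ p=59, q=3
i=3: a=1 ⇒ p=79, q=4
→ (79, 4).  Check: 79²=6241, 390·4²=6240, difference 1.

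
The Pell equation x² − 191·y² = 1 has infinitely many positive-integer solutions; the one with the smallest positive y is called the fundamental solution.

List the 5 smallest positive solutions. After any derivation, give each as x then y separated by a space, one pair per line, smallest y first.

[13; 1,4,1,1,3,…,4,1,26] for √191; ℓ=16 ⇒ convergent index 15
k=0  a_k=13  p_k/q_k = 13/1
…
k=3  a_k=1  p_k/q_k = 83/6
…
k=10  a_k=2  p_k/q_k = 207083/14984
…
k=12  a_k=1  p_k/q_k = 911765/65973
k=13  a_k=1  p_k/q_k = 1616447/116962
k=14  a_k=4  p_k/q_k = 7377553/533821
k=15  a_k=1  p_k/q_k = 8994000/650783
fundamental: x₁=8994000, y₁=650783  (since 80892036000000 − 191·423518513089 = 1)
k=2:  x_2 = 8994000·8994000+191·650783·650783 = 161784071999999,  y_2 = 8994000·650783+650783·8994000 = 11706284604000
k=3:  x_3 = 8994000·161784071999999+191·650783·11706284604000 = 2910171887135973018000,  y_3 = 8994000·11706284604000+650783·161784071999999 = 210572647456751349217
k=4:  x_4 = 8994000·2910171887135973018000+191·650783·210572647456751349217 = 52348171905801720863712000001,  y_4 = 8994000·210572647456751349217+650783·2910171887135973018000 = 3787780782452031563430792000
k=5:  x_5 = 8994000·52348171905801720863712000001+191·650783·3787780782452031563430792000 = 941638916241558444724564320044970000,  y_5 = 8994000·3787780782452031563430792000+650783·52348171905801720863712000001 = 68134600714746933190345629744650783

8994000 650783
161784071999999 11706284604000
2910171887135973018000 210572647456751349217
52348171905801720863712000001 3787780782452031563430792000
941638916241558444724564320044970000 68134600714746933190345629744650783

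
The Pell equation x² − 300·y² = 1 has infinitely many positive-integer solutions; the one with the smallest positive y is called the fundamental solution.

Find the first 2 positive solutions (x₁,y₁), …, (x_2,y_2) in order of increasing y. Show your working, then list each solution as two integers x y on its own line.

[17; 3,8,3,34] for √300; ℓ=4 ⇒ convergent index 3
step 0: (17, 1)  from 17·(1,0) + (0,1)
…
step 2: (433, 25)  from 8·(52,3) + (17,1)
step 3: (1351, 78)  from 3·(433,25) + (52,3)
fundamental: x₁=1351, y₁=78  (since 1825201 − 300·6084 = 1)
(1351+78√300)^2 = 3650401 + 210756√300

1351 78
3650401 210756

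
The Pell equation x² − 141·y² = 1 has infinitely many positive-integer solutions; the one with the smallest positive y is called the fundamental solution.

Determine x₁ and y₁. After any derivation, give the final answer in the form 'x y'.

95 8

√141 → a₀=11, period (1,6,1,22); ℓ=4 even so k=3
k=0  a_k=11  p_k/q_k = 11/1
…
k=2  a_k=6  p_k/q_k = 83/7
k=3  a_k=1  p_k/q_k = 95/8
fundamental: x₁=95, y₁=8  (since 9025 − 141·64 = 1)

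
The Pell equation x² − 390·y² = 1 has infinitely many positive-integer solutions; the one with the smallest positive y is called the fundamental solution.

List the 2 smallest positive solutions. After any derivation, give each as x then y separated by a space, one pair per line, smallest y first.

d=390: √d = [19; 1,2,1,38] (ℓ=4, even), read p_3/q_3
a_0=19:  p_0=19·1+0=19,  q_0=19·0+1=1
a_1=1:  p_1=1·19+1=20,  q_1=1·1+0=1
a_2=2:  p_2=2·20+19=59,  q_2=2·1+1=3
a_3=1:  p_3=1·59+20=79,  q_3=1·3+1=4
→ (79, 4).  Check: 79²=6241, 390·4²=6240, difference 1.
k=2:  x_2 = 79·79+390·4·4 = 12481,  y_2 = 79·4+4·79 = 632

79 4
12481 632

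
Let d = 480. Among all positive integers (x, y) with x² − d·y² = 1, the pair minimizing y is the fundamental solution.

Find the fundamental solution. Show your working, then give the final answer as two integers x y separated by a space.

d=480: √d = [21; 1,9,1,42] (ℓ=4, even), read p_3/q_3
step 0: (21, 1)  from 21·(1,0) + (0,1)
step 1: (22, 1)  from 1·(21,1) + (1,0)
step 2: (219, 10)  from 9·(22,1) + (21,1)
step 3: (241, 11)  from 1·(219,10) + (22,1)
→ (241, 11).  Check: 241²=58081, 480·11²=58080, difference 1.

241 11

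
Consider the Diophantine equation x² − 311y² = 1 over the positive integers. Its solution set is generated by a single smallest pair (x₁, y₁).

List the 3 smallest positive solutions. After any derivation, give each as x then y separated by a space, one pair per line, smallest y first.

d=311: √d = [17; 1,1,1,2,1,…,1,1,34] (ℓ=16, even), read p_15/q_15
i=0: a=17 ⇒ p=17, q=1
…
i=3: a=1 ⇒ p=53, q=3
…
i=5: a=1 ⇒ p=194, q=11
…
i=8: a=17 ⇒ p=71158, q=4035
…
i=10: a=6 ⇒ p=1376656, q=78063
…
i=12: a=2 ⇒ p=4565134, q=258865
i=13: a=1 ⇒ p=6159373, q=349266
i=14: a=1 ⇒ p=10724507, q=608131
i=15: a=1 ⇒ p=16883880, q=957397
→ (16883880, 957397).  Check: 16883880²=285065403854400, 311·957397²=285065403854399, difference 1.
k=2:  x_2 = 16883880·16883880+311·957397·957397 = 570130807708799,  y_2 = 16883880·957397+957397·16883880 = 32329152120720
k=3:  x_3 = 16883880·570130807708799+311·957397·32329152120720 = 19252040283316857636360,  y_3 = 16883880·32329152120720+957397·570130807708799 = 1091683049815963029803

16883880 957397
570130807708799 32329152120720
19252040283316857636360 1091683049815963029803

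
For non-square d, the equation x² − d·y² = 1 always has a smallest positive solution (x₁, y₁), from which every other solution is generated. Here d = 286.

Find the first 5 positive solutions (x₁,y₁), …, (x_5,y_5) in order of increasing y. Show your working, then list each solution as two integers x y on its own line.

d=286: √d = [16; 1,10,3,3,2,3,3,10,1,32] (ℓ=10, even), read p_9/q_9
k=0  a_k=16  p_k/q_k = 16/1
k=1  a_k=1  p_k/q_k = 17/1
k=2  a_k=10  p_k/q_k = 186/11
…
k=6  a_k=3  p_k/q_k = 15102/893
k=7  a_k=3  p_k/q_k = 49703/2939
k=8  a_k=10  p_k/q_k = 512132/30283
k=9  a_k=1  p_k/q_k = 561835/33222
(x₁, y₁) = (561835, 33222);  561835² − 286·33222² = 1 ✓
(561835+33222√286)^2 = 631317134449 + 37330564740√286
(561835+33222√286)^3 = 709392124465745995 + 41947235681362578√286
(561835+33222√286)^4 = 797122648497793485067201 + 47134850318039357456520√286
(561835+33222√286)^5 = 895702806436806213240996001675 + 52964017256829337557486465822√286

561835 33222
631317134449 37330564740
709392124465745995 41947235681362578
797122648497793485067201 47134850318039357456520
895702806436806213240996001675 52964017256829337557486465822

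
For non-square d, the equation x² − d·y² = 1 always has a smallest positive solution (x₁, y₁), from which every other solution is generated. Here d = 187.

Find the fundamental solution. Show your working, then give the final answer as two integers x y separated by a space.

1682 123

√187 = [13; 1,2,13,2,1,26, …], period ℓ=6 (even) → k=5
i=0: a=13 ⇒ p=13, q=1
…
i=4: a=2 ⇒ p=1135, q=83
i=5: a=1 ⇒ p=1682, q=123
fundamental: x₁=1682, y₁=123  (since 2829124 − 187·15129 = 1)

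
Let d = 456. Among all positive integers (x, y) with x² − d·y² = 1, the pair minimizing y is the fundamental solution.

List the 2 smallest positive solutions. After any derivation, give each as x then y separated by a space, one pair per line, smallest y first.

1025 48
2101249 98400

√456 → a₀=21, period (2,1,4,1,2,42); ℓ=6 even so k=5
i=0: a=21 ⇒ p=21, q=1
i=1: a=2 ⇒ p=43, q=2
…
i=4: a=1 ⇒ p=363, q=17
i=5: a=2 ⇒ p=1025, q=48
→ (1025, 48).  Check: 1025²=1050625, 456·48²=1050624, difference 1.
(x_2, y_2) = (1025·1025 + 456·48·48, 1025·48 + 48·1025) = (2101249, 98400)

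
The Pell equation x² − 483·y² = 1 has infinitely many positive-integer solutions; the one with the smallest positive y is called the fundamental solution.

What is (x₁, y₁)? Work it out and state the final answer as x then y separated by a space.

22 1

√483 → a₀=21, period (1,42); ℓ=2 even so k=1
i=0: a=21 ⇒ p=21, q=1
i=1: a=1 ⇒ p=22, q=1
fundamental: x₁=22, y₁=1  (since 484 − 483·1 = 1)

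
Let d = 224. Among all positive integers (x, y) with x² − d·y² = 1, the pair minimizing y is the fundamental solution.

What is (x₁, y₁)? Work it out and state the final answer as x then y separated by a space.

15 1

d=224: √d = [14; 1,28] (ℓ=2, even), read p_1/q_1
k=0  a_k=14  p_k/q_k = 14/1
k=1  a_k=1  p_k/q_k = 15/1
(x₁, y₁) = (15, 1);  15² − 224·1² = 1 ✓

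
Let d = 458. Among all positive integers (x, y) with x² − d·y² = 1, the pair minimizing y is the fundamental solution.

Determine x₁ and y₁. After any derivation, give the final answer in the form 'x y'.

22899 1070

√458 → a₀=21, period (2,2,42); ℓ=3 odd so k=5
i=0: a=21 ⇒ p=21, q=1
i=1: a=2 ⇒ p=43, q=2
i=2: a=2 ⇒ p=107, q=5
i=3: a=42 ⇒ p=4537, q=212
i=4: a=2 ⇒ p=9181, q=429
i=5: a=2 ⇒ p=22899, q=1070
→ (22899, 1070).  Check: 22899²=524364201, 458·1070²=524364200, difference 1.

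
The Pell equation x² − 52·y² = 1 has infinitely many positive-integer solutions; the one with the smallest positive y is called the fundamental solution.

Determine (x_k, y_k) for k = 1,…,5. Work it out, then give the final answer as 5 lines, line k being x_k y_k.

√52 = [7; 4,1,2,1,4,14, …], period ℓ=6 (even) → k=5
i=0: a=7 ⇒ p=7, q=1
…
i=4: a=1 ⇒ p=137, q=19
i=5: a=4 ⇒ p=649, q=90
→ (649, 90).  Check: 649²=421201, 52·90²=421200, difference 1.
k=2:  x_2 = 649·649+52·90·90 = 842401,  y_2 = 649·90+90·649 = 116820
k=3:  x_3 = 649·842401+52·90·116820 = 1093435849,  y_3 = 649·116820+90·842401 = 151632270
k=4:  x_4 = 649·1093435849+52·90·151632270 = 1419278889601,  y_4 = 649·151632270+90·1093435849 = 196818569640
k=5:  x_5 = 649·1419278889601+52·90·196818569640 = 1842222905266249,  y_5 = 649·196818569640+90·1419278889601 = 255470351760450

649 90
842401 116820
1093435849 151632270
1419278889601 196818569640
1842222905266249 255470351760450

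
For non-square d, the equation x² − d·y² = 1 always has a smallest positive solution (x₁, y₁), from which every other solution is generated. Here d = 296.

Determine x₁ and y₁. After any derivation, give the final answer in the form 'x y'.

3699 215

d=296: √d = [17; 4,1,7,1,4,34] (ℓ=6, even), read p_5/q_5
i=0: a=17 ⇒ p=17, q=1
i=1: a=4 ⇒ p=69, q=4
…
i=3: a=7 ⇒ p=671, q=39
i=4: a=1 ⇒ p=757, q=44
i=5: a=4 ⇒ p=3699, q=215
→ (3699, 215).  Check: 3699²=13682601, 296·215²=13682600, difference 1.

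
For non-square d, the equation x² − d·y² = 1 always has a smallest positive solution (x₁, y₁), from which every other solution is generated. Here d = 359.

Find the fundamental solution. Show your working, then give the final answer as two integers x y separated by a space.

[18; 1,17,1,36] for √359; ℓ=4 ⇒ convergent index 3
i=0: a=18 ⇒ p=18, q=1
i=1: a=1 ⇒ p=19, q=1
i=2: a=17 ⇒ p=341, q=18
i=3: a=1 ⇒ p=360, q=19
(x₁, y₁) = (360, 19);  360² − 359·19² = 1 ✓

360 19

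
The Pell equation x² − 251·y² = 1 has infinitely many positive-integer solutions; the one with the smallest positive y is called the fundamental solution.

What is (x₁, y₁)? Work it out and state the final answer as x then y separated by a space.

3674890 231957

√251 → a₀=15, period (1,5,2,1,2,…,5,1,30); ℓ=14 even so k=13
step 0: (15, 1)  from 15·(1,0) + (0,1)
…
step 7: (29563, 1866)  from 15·(1917,121) + (808,51)
step 8: (61043, 3853)  from 2·(29563,1866) + (1917,121)
step 9: (151649, 9572)  from 2·(61043,3853) + (29563,1866)
step 10: (212692, 13425)  from 1·(151649,9572) + (61043,3853)
step 11: (577033, 36422)  from 2·(212692,13425) + (151649,9572)
step 12: (3097857, 195535)  from 5·(577033,36422) + (212692,13425)
step 13: (3674890, 231957)  from 1·(3097857,195535) + (577033,36422)
fundamental: x₁=3674890, y₁=231957  (since 13504816512100 − 251·53804049849 = 1)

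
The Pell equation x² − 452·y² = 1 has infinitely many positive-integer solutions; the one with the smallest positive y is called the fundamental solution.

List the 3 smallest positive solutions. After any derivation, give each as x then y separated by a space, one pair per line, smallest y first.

d=452: √d = [21; 3,1,5,3,10,3,5,1,3,42] (ℓ=10, even), read p_9/q_9
k=0  a_k=21  p_k/q_k = 21/1
k=1  a_k=3  p_k/q_k = 64/3
…
k=4  a_k=3  p_k/q_k = 1552/73
…
k=6  a_k=3  p_k/q_k = 49579/2332
…
k=8  a_k=1  p_k/q_k = 313483/14745
k=9  a_k=3  p_k/q_k = 1204353/56648
→ (1204353, 56648).  Check: 1204353²=1450466148609, 452·56648²=1450466148608, difference 1.
n=2: (1204353,56648)∘(1204353,56648) = (1204353·1204353+452·56648·56648, 1204353·56648+56648·1204353) = (2900932297217,136448377488)
n=3: (2900932297217,136448377488)∘(1204353,56648) = (1204353·2900932297217+452·56648·136448377488, 1204353·136448377488+56648·2900932297217) = (6987493029899166849,328664025545553880)

1204353 56648
2900932297217 136448377488
6987493029899166849 328664025545553880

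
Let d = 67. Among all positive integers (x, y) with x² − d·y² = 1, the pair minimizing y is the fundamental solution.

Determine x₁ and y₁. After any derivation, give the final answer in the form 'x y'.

48842 5967

√67 = [8; 5,2,1,1,7,1,1,2,5,16, …], period ℓ=10 (even) → k=9
a_0=8:  p_0=8·1+0=8,  q_0=8·0+1=1
…
a_2=2:  p_2=2·41+8=90,  q_2=2·5+1=11
a_3=1:  p_3=1·90+41=131,  q_3=1·11+5=16
…
a_5=7:  p_5=7·221+131=1678,  q_5=7·27+16=205
a_6=1:  p_6=1·1678+221=1899,  q_6=1·205+27=232
a_7=1:  p_7=1·1899+1678=3577,  q_7=1·232+205=437
a_8=2:  p_8=2·3577+1899=9053,  q_8=2·437+232=1106
a_9=5:  p_9=5·9053+3577=48842,  q_9=5·1106+437=5967
→ (48842, 5967).  Check: 48842²=2385540964, 67·5967²=2385540963, difference 1.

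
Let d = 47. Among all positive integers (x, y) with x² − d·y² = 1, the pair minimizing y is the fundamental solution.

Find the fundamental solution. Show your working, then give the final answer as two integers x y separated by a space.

48 7

√47 = [6; 1,5,1,12, …], period ℓ=4 (even) → k=3
a_0=6:  p_0=6·1+0=6,  q_0=6·0+1=1
a_1=1:  p_1=1·6+1=7,  q_1=1·1+0=1
a_2=5:  p_2=5·7+6=41,  q_2=5·1+1=6
a_3=1:  p_3=1·41+7=48,  q_3=1·6+1=7
fundamental: x₁=48, y₁=7  (since 2304 − 47·49 = 1)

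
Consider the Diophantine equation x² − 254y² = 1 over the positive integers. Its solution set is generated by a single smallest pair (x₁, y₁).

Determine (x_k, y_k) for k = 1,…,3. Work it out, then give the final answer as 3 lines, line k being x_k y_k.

d=254: √d = [15; 1,14,1,30] (ℓ=4, even), read p_3/q_3
a_0=15:  p_0=15·1+0=15,  q_0=15·0+1=1
a_1=1:  p_1=1·15+1=16,  q_1=1·1+0=1
a_2=14:  p_2=14·16+15=239,  q_2=14·1+1=15
a_3=1:  p_3=1·239+16=255,  q_3=1·15+1=16
(x₁, y₁) = (255, 16);  255² − 254·16² = 1 ✓
k=2:  x_2 = 255·255+254·16·16 = 130049,  y_2 = 255·16+16·255 = 8160
k=3:  x_3 = 255·130049+254·16·8160 = 66324735,  y_3 = 255·8160+16·130049 = 4161584

255 16
130049 8160
66324735 4161584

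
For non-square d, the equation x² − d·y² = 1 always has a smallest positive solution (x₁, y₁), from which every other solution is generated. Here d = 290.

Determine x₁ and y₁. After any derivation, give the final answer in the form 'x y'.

579 34

[17; 34] for √290; ℓ=1 ⇒ convergent index 1
k=0  a_k=17  p_k/q_k = 17/1
k=1  a_k=34  p_k/q_k = 579/34
(x₁, y₁) = (579, 34);  579² − 290·34² = 1 ✓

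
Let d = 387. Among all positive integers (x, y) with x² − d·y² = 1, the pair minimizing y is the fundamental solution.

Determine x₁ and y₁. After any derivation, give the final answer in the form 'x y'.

d=387: √d = [19; 1,2,19,2,1,38] (ℓ=6, even), read p_5/q_5
i=0: a=19 ⇒ p=19, q=1
…
i=4: a=2 ⇒ p=2341, q=119
i=5: a=1 ⇒ p=3482, q=177
fundamental: x₁=3482, y₁=177  (since 12124324 − 387·31329 = 1)

3482 177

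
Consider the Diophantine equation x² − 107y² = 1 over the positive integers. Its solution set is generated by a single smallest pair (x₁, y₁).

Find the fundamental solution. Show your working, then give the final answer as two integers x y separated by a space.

[10; 2,1,9,1,2,20] for √107; ℓ=6 ⇒ convergent index 5
step 0: (10, 1)  from 10·(1,0) + (0,1)
step 1: (21, 2)  from 2·(10,1) + (1,0)
step 2: (31, 3)  from 1·(21,2) + (10,1)
step 3: (300, 29)  from 9·(31,3) + (21,2)
step 4: (331, 32)  from 1·(300,29) + (31,3)
step 5: (962, 93)  from 2·(331,32) + (300,29)
→ (962, 93).  Check: 962²=925444, 107·93²=925443, difference 1.

962 93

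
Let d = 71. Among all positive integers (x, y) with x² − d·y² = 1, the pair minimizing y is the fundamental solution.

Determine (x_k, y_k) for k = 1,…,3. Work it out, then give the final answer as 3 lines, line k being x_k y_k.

3480 413
24220799 2874480
168576757560 20006380387

√71 → a₀=8, period (2,2,1,7,1,2,2,16); ℓ=8 even so k=7
k=0  a_k=8  p_k/q_k = 8/1
k=1  a_k=2  p_k/q_k = 17/2
k=2  a_k=2  p_k/q_k = 42/5
k=3  a_k=1  p_k/q_k = 59/7
k=4  a_k=7  p_k/q_k = 455/54
…
k=6  a_k=2  p_k/q_k = 1483/176
k=7  a_k=2  p_k/q_k = 3480/413
fundamental: x₁=3480, y₁=413  (since 12110400 − 71·170569 = 1)
(3480+413√71)^2 = 24220799 + 2874480√71
(3480+413√71)^3 = 168576757560 + 20006380387√71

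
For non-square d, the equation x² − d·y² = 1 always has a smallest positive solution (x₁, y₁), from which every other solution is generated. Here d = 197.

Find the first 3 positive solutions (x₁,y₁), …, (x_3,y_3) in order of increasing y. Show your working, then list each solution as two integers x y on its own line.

√197 = [14; 28, …], period ℓ=1 (odd) → k=1
k=0  a_k=14  p_k/q_k = 14/1
k=1  a_k=28  p_k/q_k = 393/28
(x₁, y₁) = (393, 28);  393² − 197·28² = 1 ✓
n=2: (393,28)∘(393,28) = (393·393+197·28·28, 393·28+28·393) = (308897,22008)
n=3: (308897,22008)∘(393,28) = (393·308897+197·28·22008, 393·22008+28·308897) = (242792649,17298260)

393 28
308897 22008
242792649 17298260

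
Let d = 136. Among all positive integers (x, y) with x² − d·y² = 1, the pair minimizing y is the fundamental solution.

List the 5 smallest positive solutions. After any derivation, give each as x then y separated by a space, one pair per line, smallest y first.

35 3
2449 210
171395 14697
11995201 1028580
839492675 71985903

√136 = [11; 1,1,1,22, …], period ℓ=4 (even) → k=3
i=0: a=11 ⇒ p=11, q=1
i=1: a=1 ⇒ p=12, q=1
i=2: a=1 ⇒ p=23, q=2
i=3: a=1 ⇒ p=35, q=3
fundamental: x₁=35, y₁=3  (since 1225 − 136·9 = 1)
k=2:  x_2 = 35·35+136·3·3 = 2449,  y_2 = 35·3+3·35 = 210
k=3:  x_3 = 35·2449+136·3·210 = 171395,  y_3 = 35·210+3·2449 = 14697
k=4:  x_4 = 35·171395+136·3·14697 = 11995201,  y_4 = 35·14697+3·171395 = 1028580
k=5:  x_5 = 35·11995201+136·3·1028580 = 839492675,  y_5 = 35·1028580+3·11995201 = 71985903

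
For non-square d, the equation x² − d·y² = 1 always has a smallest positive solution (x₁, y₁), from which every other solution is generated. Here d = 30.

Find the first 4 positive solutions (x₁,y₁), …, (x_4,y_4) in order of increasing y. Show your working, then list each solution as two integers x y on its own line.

d=30: √d = [5; 2,10] (ℓ=2, even), read p_1/q_1
k=0  a_k=5  p_k/q_k = 5/1
k=1  a_k=2  p_k/q_k = 11/2
(x₁, y₁) = (11, 2);  11² − 30·2² = 1 ✓
k=2:  x_2 = 11·11+30·2·2 = 241,  y_2 = 11·2+2·11 = 44
k=3:  x_3 = 11·241+30·2·44 = 5291,  y_3 = 11·44+2·241 = 966
k=4:  x_4 = 11·5291+30·2·966 = 116161,  y_4 = 11·966+2·5291 = 21208

11 2
241 44
5291 966
116161 21208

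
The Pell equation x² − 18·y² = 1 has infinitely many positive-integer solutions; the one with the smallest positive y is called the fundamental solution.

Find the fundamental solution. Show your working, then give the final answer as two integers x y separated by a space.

17 4

[4; 4,8] for √18; ℓ=2 ⇒ convergent index 1
a_0=4:  p_0=4·1+0=4,  q_0=4·0+1=1
a_1=4:  p_1=4·4+1=17,  q_1=4·1+0=4
fundamental: x₁=17, y₁=4  (since 289 − 18·16 = 1)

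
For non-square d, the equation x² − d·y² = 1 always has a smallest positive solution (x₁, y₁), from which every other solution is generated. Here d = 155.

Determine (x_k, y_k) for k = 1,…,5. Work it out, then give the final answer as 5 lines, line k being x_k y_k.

√155 → a₀=12, period (2,4,2,24); ℓ=4 even so k=3
a_0=12:  p_0=12·1+0=12,  q_0=12·0+1=1
…
a_2=4:  p_2=4·25+12=112,  q_2=4·2+1=9
a_3=2:  p_3=2·112+25=249,  q_3=2·9+2=20
fundamental: x₁=249, y₁=20  (since 62001 − 155·400 = 1)
(249+20√155)^2 = 124001 + 9960√155
(249+20√155)^3 = 61752249 + 4960060√155
(249+20√155)^4 = 30752496001 + 2470099920√155
(249+20√155)^5 = 15314681256249 + 1230104800100√155

249 20
124001 9960
61752249 4960060
30752496001 2470099920
15314681256249 1230104800100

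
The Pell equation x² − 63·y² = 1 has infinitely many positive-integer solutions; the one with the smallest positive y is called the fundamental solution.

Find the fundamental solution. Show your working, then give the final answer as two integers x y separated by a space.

8 1

√63 → a₀=7, period (1,14); ℓ=2 even so k=1
k=0  a_k=7  p_k/q_k = 7/1
k=1  a_k=1  p_k/q_k = 8/1
(x₁, y₁) = (8, 1);  8² − 63·1² = 1 ✓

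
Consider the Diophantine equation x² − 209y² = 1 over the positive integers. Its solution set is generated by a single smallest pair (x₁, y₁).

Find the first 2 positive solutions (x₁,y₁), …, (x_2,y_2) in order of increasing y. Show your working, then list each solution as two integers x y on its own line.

[14; 2,5,3,2,3,5,2,28] for √209; ℓ=8 ⇒ convergent index 7
i=0: a=14 ⇒ p=14, q=1
…
i=2: a=5 ⇒ p=159, q=11
…
i=4: a=2 ⇒ p=1171, q=81
i=5: a=3 ⇒ p=4019, q=278
i=6: a=5 ⇒ p=21266, q=1471
i=7: a=2 ⇒ p=46551, q=3220
→ (46551, 3220).  Check: 46551²=2166995601, 209·3220²=2166995600, difference 1.
(46551+3220√209)^2 = 4333991201 + 299788440√209

46551 3220
4333991201 299788440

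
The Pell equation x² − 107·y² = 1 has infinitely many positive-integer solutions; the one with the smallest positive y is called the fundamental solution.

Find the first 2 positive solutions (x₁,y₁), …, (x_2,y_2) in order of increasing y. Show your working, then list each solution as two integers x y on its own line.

√107 = [10; 2,1,9,1,2,20, …], period ℓ=6 (even) → k=5
k=0  a_k=10  p_k/q_k = 10/1
k=1  a_k=2  p_k/q_k = 21/2
k=2  a_k=1  p_k/q_k = 31/3
k=3  a_k=9  p_k/q_k = 300/29
k=4  a_k=1  p_k/q_k = 331/32
k=5  a_k=2  p_k/q_k = 962/93
(x₁, y₁) = (962, 93);  962² − 107·93² = 1 ✓
k=2:  x_2 = 962·962+107·93·93 = 1850887,  y_2 = 962·93+93·962 = 178932

962 93
1850887 178932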